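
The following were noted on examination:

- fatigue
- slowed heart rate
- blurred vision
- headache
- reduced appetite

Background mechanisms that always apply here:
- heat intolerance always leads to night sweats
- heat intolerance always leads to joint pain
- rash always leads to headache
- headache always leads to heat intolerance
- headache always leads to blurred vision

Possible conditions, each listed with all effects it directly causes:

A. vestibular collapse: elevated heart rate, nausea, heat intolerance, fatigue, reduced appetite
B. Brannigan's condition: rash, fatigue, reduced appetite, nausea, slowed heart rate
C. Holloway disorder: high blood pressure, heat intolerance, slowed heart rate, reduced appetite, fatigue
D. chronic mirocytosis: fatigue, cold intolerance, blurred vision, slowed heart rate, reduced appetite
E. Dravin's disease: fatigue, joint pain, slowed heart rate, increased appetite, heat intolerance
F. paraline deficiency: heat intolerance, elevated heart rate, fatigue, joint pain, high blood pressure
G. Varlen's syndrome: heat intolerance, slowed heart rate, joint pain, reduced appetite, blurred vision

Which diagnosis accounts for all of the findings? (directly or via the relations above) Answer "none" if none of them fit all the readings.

B

Testing each hypothesis:
(A) vestibular collapse — fails on slowed heart rate, blurred vision, headache (predicts elevated heart rate, not slowed heart rate)
(B) Brannigan's condition — accounts for every observation (blurred vision via rash → headache → blurred vision)
(C) Holloway disorder — does not account for blurred vision, headache
(D) chronic mirocytosis — fatigue yes; slowed heart rate yes; blurred vision yes; headache NO; reduced appetite yes
(E) Dravin's disease — fatigue yes; slowed heart rate yes; blurred vision NO; headache NO; reduced appetite NO
(F) paraline deficiency — fatigue yes; slowed heart rate NO; blurred vision NO; headache NO; reduced appetite NO
(G) Varlen's syndrome — does not account for fatigue, headache
(B) is the only candidate with no mismatches.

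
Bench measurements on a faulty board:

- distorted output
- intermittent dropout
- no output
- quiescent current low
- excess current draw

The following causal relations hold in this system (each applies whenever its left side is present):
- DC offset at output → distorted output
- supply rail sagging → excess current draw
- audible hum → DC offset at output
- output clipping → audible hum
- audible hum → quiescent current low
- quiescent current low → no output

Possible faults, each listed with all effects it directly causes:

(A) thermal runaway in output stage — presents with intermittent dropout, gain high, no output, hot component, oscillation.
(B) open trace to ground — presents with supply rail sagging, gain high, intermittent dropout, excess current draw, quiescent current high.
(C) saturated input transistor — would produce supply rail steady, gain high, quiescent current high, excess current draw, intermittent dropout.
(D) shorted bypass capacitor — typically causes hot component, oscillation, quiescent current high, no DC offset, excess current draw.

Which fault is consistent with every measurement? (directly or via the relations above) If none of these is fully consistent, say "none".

none

Testing each hypothesis:
(A) thermal runaway in output stage — does not account for distorted output, quiescent current low, excess current draw
(B) open trace to ground — fails on distorted output, no output, quiescent current low (predicts quiescent current high, not quiescent current low)
(C) saturated input transistor — fails on distorted output, no output, quiescent current low (predicts quiescent current high, not quiescent current low)
(D) shorted bypass capacitor — fails on distorted output, intermittent dropout, no output, quiescent current low (predicts quiescent current high, not quiescent current low)
No candidate is consistent with all observations.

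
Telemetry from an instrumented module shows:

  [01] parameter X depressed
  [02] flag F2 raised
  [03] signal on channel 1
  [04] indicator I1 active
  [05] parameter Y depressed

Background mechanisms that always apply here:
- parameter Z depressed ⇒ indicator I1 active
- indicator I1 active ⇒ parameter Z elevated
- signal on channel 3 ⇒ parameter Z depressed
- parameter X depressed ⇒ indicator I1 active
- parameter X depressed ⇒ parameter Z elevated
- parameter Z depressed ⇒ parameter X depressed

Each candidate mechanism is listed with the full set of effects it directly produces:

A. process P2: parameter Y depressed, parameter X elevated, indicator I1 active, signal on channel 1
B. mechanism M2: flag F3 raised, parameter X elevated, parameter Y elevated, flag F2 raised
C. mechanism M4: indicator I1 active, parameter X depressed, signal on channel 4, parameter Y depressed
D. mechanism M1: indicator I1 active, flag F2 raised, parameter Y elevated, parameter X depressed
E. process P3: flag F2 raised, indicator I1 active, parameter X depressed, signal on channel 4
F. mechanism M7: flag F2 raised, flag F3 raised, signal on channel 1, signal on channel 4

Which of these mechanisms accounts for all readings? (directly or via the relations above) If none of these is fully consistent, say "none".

Checking each candidate against the observations:
(A) process P2 — parameter X depressed -; flag F2 raised -; signal on channel 1 +; indicator I1 active +; parameter Y depressed +
(B) mechanism M2 — fails on parameter X depressed, signal on channel 1, indicator I1 active, parameter Y depressed (predicts parameter X elevated, not parameter X depressed; predicts parameter Y elevated, not parameter Y depressed)
(C) mechanism M4 — does not account for flag F2 raised, signal on channel 1
(D) mechanism M1 — fails on signal on channel 1, parameter Y depressed (predicts parameter Y elevated, not parameter Y depressed)
(E) process P3 — parameter X depressed +; flag F2 raised +; signal on channel 1 -; indicator I1 active +; parameter Y depressed -
(F) mechanism M7 — parameter X depressed -; flag F2 raised +; signal on channel 1 +; indicator I1 active -; parameter Y depressed -
Every candidate fails on at least one observation.

none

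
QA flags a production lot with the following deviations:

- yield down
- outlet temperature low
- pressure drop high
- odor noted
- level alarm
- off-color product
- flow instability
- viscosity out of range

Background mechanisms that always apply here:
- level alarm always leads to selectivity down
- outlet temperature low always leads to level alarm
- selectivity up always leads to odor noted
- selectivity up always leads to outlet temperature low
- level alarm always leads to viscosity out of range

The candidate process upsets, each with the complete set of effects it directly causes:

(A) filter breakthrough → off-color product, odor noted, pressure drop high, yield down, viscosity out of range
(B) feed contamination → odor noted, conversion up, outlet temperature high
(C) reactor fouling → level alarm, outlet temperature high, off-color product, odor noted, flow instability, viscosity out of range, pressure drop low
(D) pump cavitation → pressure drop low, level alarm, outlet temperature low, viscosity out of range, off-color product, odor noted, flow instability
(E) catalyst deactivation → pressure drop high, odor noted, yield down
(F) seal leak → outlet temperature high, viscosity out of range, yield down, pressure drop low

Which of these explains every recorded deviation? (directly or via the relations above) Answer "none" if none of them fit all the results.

none

For each candidate, compare predicted effects to what was observed:
(A) filter breakthrough — does not account for outlet temperature low, level alarm, flow instability
(B) feed contamination — yield down -; outlet temperature low -; pressure drop high -; odor noted +; level alarm -; off-color product -; flow instability -; viscosity out of range -
(C) reactor fouling — yield down -; outlet temperature low -; pressure drop high -; odor noted +; level alarm +; off-color product +; flow instability +; viscosity out of range +
(D) pump cavitation — yield down -; outlet temperature low +; pressure drop high -; odor noted +; level alarm +; off-color product +; flow instability +; viscosity out of range +
(E) catalyst deactivation — does not account for outlet temperature low, level alarm, off-color product, flow instability, viscosity out of range
(F) seal leak — yield down +; outlet temperature low -; pressure drop high -; odor noted -; level alarm -; off-color product -; flow instability -; viscosity out of range +
Every candidate fails on at least one observation.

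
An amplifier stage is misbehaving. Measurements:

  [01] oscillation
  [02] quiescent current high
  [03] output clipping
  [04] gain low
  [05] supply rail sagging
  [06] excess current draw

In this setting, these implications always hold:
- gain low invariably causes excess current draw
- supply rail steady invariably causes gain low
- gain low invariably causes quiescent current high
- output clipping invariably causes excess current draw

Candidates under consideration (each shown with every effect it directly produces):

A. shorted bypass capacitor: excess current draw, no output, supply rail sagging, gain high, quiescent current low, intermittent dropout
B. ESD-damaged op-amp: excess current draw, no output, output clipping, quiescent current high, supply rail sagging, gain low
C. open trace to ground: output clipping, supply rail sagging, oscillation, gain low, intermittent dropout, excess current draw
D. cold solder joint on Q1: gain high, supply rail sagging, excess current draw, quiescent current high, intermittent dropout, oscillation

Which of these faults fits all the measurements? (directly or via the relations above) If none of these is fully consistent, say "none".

Checking each candidate against the observations:
(A) shorted bypass capacitor — fails on oscillation, quiescent current high, output clipping, gain low (predicts quiescent current low, not quiescent current high; predicts gain high, not gain low)
(B) ESD-damaged op-amp — does not account for oscillation
(C) open trace to ground — accounts for every observation (quiescent current high through gain low → quiescent current high)
(D) cold solder joint on Q1 — fails on output clipping, gain low (predicts gain high, not gain low)
(C) is the only candidate with no mismatches.

C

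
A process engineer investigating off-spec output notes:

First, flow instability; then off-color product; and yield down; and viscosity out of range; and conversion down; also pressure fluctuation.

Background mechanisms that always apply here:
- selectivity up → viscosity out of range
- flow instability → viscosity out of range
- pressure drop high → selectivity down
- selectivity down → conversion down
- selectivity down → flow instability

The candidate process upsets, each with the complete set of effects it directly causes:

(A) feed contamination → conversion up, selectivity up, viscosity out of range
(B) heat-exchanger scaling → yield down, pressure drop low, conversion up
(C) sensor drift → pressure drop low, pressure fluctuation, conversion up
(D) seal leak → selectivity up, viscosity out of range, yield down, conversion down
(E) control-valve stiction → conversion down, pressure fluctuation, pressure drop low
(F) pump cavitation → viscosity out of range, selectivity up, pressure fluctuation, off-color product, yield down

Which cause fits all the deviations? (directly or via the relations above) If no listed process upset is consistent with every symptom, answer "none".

none

Per-candidate check:
(A) feed contamination — flow instability NO; off-color product NO; yield down NO; viscosity out of range yes; conversion down NO; pressure fluctuation NO
(B) heat-exchanger scaling — fails on flow instability, off-color product, viscosity out of range, conversion down, pressure fluctuation (predicts conversion up, not conversion down)
(C) sensor drift — fails on flow instability, off-color product, yield down, viscosity out of range, conversion down (predicts conversion up, not conversion down)
(D) seal leak — does not account for flow instability, off-color product, pressure fluctuation
(E) control-valve stiction — flow instability NO; off-color product NO; yield down NO; viscosity out of range NO; conversion down yes; pressure fluctuation yes
(F) pump cavitation — flow instability NO; off-color product yes; yield down yes; viscosity out of range yes; conversion down NO; pressure fluctuation yes
None of the listed candidates fits everything.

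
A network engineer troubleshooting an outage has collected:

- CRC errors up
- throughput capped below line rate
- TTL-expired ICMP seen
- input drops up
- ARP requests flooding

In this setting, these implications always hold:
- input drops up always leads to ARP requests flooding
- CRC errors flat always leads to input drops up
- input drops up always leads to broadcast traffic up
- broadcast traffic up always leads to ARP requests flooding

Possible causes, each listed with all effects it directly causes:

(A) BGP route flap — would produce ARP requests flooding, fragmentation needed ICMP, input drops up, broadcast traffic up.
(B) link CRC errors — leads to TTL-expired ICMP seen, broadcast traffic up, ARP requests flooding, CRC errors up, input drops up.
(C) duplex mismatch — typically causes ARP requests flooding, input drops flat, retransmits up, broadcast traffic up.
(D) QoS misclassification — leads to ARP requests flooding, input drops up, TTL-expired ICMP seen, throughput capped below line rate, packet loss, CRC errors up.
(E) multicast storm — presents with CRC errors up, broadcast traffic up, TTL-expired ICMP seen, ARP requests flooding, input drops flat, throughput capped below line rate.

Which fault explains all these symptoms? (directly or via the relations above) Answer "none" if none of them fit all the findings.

D

Testing each hypothesis:
(A) BGP route flap — does not account for CRC errors up, throughput capped below line rate, TTL-expired ICMP seen
(B) link CRC errors — CRC errors up yes; throughput capped below line rate NO; TTL-expired ICMP seen yes; input drops up yes; ARP requests flooding yes
(C) duplex mismatch — CRC errors up NO; throughput capped below line rate NO; TTL-expired ICMP seen NO; input drops up NO; ARP requests flooding yes
(D) QoS misclassification — accounts for every observation
(E) multicast storm — CRC errors up yes; throughput capped below line rate yes; TTL-expired ICMP seen yes; input drops up NO; ARP requests flooding yes
(D) alone accounts for all the evidence.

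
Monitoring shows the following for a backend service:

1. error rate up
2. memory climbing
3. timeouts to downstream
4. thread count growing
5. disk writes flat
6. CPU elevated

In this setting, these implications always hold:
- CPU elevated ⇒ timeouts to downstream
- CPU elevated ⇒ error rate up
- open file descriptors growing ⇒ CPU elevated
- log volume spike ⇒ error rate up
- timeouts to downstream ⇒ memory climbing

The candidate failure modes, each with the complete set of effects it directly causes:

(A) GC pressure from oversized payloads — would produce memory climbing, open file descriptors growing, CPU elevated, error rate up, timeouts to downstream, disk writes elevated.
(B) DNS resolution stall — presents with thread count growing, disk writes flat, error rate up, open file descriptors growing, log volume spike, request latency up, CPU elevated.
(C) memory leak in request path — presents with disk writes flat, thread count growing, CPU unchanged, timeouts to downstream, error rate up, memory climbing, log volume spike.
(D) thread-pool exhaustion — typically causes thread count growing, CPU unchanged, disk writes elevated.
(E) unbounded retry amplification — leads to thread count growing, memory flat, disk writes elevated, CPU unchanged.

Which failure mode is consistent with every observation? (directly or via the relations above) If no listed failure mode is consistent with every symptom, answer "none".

B

Per-candidate check:
(A) GC pressure from oversized payloads — fails on thread count growing, disk writes flat (predicts disk writes elevated, not disk writes flat)
(B) DNS resolution stall — error rate up yes; memory climbing yes (via CPU elevated → timeouts to downstream → memory climbing); timeouts to downstream yes (via CPU elevated → timeouts to downstream); thread count growing yes; disk writes flat yes; CPU elevated yes
(C) memory leak in request path — fails on CPU elevated (predicts CPU unchanged, not CPU elevated)
(D) thread-pool exhaustion — error rate up NO; memory climbing NO; timeouts to downstream NO; thread count growing yes; disk writes flat NO; CPU elevated NO
(E) unbounded retry amplification — error rate up NO; memory climbing NO; timeouts to downstream NO; thread count growing yes; disk writes flat NO; CPU elevated NO
(B) is the only candidate with no mismatches.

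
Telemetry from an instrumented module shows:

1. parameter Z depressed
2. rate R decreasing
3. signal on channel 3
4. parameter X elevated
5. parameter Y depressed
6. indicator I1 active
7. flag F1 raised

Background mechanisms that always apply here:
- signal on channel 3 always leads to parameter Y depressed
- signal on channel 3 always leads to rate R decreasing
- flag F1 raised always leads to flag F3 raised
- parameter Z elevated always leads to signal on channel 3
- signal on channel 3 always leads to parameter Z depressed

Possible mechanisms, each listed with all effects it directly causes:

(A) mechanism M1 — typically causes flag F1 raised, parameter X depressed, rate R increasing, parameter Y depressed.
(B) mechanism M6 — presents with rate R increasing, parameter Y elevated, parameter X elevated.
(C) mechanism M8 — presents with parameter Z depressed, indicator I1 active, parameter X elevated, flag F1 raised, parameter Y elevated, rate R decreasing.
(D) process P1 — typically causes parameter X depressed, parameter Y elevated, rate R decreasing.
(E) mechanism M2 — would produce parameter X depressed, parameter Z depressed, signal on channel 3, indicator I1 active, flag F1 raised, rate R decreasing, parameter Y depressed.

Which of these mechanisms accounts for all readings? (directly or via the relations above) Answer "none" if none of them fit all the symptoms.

none

For each candidate, compare predicted effects to what was observed:
(A) mechanism M1 — parameter Z depressed miss; rate R decreasing miss; signal on channel 3 miss; parameter X elevated miss; parameter Y depressed match; indicator I1 active miss; flag F1 raised match
(B) mechanism M6 — parameter Z depressed miss; rate R decreasing miss; signal on channel 3 miss; parameter X elevated match; parameter Y depressed miss; indicator I1 active miss; flag F1 raised miss
(C) mechanism M8 — parameter Z depressed match; rate R decreasing match; signal on channel 3 miss; parameter X elevated match; parameter Y depressed miss; indicator I1 active match; flag F1 raised match
(D) process P1 — parameter Z depressed miss; rate R decreasing match; signal on channel 3 miss; parameter X elevated miss; parameter Y depressed miss; indicator I1 active miss; flag F1 raised miss
(E) mechanism M2 — fails on parameter X elevated (predicts parameter X depressed, not parameter X elevated)
None of the listed candidates fits everything.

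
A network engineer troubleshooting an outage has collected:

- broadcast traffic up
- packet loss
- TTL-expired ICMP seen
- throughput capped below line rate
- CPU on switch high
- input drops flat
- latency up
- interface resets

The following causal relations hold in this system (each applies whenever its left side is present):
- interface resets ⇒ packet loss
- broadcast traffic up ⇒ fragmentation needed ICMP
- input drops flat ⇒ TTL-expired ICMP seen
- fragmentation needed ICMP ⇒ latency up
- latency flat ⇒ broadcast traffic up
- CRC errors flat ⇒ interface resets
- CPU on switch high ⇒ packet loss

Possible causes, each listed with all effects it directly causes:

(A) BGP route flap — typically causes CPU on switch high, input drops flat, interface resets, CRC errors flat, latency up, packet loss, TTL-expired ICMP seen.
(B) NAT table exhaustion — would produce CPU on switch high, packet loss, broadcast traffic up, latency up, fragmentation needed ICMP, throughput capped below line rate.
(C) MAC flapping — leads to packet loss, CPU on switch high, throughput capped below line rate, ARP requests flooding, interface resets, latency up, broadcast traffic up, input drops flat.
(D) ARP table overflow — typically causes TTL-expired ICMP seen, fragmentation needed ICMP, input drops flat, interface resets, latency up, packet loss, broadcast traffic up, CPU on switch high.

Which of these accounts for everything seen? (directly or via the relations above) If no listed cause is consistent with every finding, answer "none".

C

Testing each hypothesis:
(A) BGP route flap — does not account for broadcast traffic up, throughput capped below line rate
(B) NAT table exhaustion — does not account for TTL-expired ICMP seen, input drops flat, interface resets
(C) MAC flapping — accounts for every observation (TTL-expired ICMP seen by input drops flat → TTL-expired ICMP seen)
(D) ARP table overflow — broadcast traffic up yes; packet loss yes; TTL-expired ICMP seen yes; throughput capped below line rate NO; CPU on switch high yes; input drops flat yes; latency up yes; interface resets yes
(C) is the only candidate with no mismatches.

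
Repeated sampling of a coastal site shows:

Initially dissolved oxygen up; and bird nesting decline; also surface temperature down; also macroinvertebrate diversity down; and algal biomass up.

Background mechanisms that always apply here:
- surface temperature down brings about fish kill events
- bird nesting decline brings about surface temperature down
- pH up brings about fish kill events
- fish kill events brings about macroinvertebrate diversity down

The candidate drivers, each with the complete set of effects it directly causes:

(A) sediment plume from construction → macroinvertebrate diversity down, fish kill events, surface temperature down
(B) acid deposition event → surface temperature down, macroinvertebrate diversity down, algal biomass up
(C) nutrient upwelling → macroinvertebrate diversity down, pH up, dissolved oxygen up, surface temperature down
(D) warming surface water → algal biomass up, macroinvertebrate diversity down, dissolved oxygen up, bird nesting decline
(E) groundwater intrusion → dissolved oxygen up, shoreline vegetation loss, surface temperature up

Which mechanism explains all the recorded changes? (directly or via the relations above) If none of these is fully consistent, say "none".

D

Testing each hypothesis:
(A) sediment plume from construction — does not account for dissolved oxygen up, bird nesting decline, algal biomass up
(B) acid deposition event — does not account for dissolved oxygen up, bird nesting decline
(C) nutrient upwelling — dissolved oxygen up match; bird nesting decline miss; surface temperature down match; macroinvertebrate diversity down match; algal biomass up miss
(D) warming surface water — dissolved oxygen up match; bird nesting decline match; surface temperature down match (by bird nesting decline → surface temperature down); macroinvertebrate diversity down match; algal biomass up match
(E) groundwater intrusion — dissolved oxygen up match; bird nesting decline miss; surface temperature down miss; macroinvertebrate diversity down miss; algal biomass up miss
(D) is the only candidate with no mismatches.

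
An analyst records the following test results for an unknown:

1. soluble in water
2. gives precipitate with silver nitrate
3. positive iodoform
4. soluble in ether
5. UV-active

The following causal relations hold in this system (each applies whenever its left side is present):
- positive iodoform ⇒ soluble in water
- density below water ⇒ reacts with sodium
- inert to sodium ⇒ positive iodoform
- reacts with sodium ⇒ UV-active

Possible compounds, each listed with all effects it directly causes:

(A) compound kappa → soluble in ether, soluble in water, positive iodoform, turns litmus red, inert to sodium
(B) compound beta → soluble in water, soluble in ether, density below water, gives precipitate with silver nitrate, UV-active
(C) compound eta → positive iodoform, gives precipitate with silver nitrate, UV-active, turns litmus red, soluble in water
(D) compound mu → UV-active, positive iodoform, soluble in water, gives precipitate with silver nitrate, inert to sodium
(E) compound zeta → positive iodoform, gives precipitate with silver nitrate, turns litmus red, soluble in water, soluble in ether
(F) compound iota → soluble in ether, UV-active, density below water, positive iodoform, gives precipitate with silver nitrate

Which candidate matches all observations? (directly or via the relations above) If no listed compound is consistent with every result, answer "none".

F

Per-candidate check:
(A) compound kappa — does not account for gives precipitate with silver nitrate, UV-active
(B) compound beta — soluble in water ✓; gives precipitate with silver nitrate ✓; positive iodoform ✗; soluble in ether ✓; UV-active ✓
(C) compound eta — soluble in water ✓; gives precipitate with silver nitrate ✓; positive iodoform ✓; soluble in ether ✗; UV-active ✓
(D) compound mu — does not account for soluble in ether
(E) compound zeta — does not account for UV-active
(F) compound iota — soluble in water ✓ (by positive iodoform → soluble in water); gives precipitate with silver nitrate ✓; positive iodoform ✓; soluble in ether ✓; UV-active ✓
(F) is the only candidate with no mismatches.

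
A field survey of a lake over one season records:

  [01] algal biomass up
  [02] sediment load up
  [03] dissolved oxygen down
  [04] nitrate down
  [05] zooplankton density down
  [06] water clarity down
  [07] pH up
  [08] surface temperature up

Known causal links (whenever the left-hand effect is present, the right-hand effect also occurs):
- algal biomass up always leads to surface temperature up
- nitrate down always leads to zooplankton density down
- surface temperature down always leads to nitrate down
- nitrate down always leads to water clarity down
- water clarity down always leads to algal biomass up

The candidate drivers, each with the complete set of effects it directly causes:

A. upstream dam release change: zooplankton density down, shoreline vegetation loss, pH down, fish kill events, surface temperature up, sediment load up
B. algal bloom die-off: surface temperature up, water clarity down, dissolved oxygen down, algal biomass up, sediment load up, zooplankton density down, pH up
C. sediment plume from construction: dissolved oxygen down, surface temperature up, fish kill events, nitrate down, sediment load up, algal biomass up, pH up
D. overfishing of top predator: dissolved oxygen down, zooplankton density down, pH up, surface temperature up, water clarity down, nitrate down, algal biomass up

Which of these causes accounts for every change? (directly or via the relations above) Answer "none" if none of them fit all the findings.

C

Testing each hypothesis:
(A) upstream dam release change — algal biomass up NO; sediment load up yes; dissolved oxygen down NO; nitrate down NO; zooplankton density down yes; water clarity down NO; pH up NO; surface temperature up yes
(B) algal bloom die-off — does not account for nitrate down
(C) sediment plume from construction — accounts for every observation (zooplankton density down via nitrate down → zooplankton density down)
(D) overfishing of top predator — does not account for sediment load up
Only (C) is consistent with every observation.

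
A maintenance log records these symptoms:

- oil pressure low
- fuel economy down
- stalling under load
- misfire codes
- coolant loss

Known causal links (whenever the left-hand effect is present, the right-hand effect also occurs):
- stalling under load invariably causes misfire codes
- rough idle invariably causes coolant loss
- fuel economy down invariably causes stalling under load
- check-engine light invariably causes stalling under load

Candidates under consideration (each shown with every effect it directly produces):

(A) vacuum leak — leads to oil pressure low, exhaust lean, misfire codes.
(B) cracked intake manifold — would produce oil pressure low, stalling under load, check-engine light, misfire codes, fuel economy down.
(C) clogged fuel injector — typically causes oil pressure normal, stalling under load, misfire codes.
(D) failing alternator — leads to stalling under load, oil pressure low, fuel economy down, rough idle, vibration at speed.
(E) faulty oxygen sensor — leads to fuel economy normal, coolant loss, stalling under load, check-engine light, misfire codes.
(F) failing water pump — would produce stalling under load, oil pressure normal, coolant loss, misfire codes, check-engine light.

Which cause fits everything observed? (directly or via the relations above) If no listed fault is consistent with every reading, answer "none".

D

Per-candidate check:
(A) vacuum leak — oil pressure low +; fuel economy down -; stalling under load -; misfire codes +; coolant loss -
(B) cracked intake manifold — oil pressure low +; fuel economy down +; stalling under load +; misfire codes +; coolant loss -
(C) clogged fuel injector — fails on oil pressure low, fuel economy down, coolant loss (predicts oil pressure normal, not oil pressure low)
(D) failing alternator — oil pressure low +; fuel economy down +; stalling under load +; misfire codes + (through stalling under load → misfire codes); coolant loss + (through rough idle → coolant loss)
(E) faulty oxygen sensor — fails on oil pressure low, fuel economy down (predicts fuel economy normal, not fuel economy down)
(F) failing water pump — fails on oil pressure low, fuel economy down (predicts oil pressure normal, not oil pressure low)
(D) alone accounts for all the evidence.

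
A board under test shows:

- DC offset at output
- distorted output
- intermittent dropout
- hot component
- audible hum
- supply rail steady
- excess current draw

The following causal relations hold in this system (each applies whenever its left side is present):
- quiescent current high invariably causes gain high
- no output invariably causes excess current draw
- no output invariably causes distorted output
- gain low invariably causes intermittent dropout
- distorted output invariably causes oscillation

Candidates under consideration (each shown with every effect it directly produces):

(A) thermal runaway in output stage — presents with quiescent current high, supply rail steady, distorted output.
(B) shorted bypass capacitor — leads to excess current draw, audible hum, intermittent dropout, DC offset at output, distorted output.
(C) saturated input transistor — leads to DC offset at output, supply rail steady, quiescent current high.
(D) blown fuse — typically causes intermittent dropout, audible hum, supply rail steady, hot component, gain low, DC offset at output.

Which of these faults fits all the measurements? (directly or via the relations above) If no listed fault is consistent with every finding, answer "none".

Testing each hypothesis:
(A) thermal runaway in output stage — does not account for DC offset at output, intermittent dropout, hot component, audible hum, excess current draw
(B) shorted bypass capacitor — DC offset at output yes; distorted output yes; intermittent dropout yes; hot component NO; audible hum yes; supply rail steady NO; excess current draw yes
(C) saturated input transistor — does not account for distorted output, intermittent dropout, hot component, audible hum, excess current draw
(D) blown fuse — does not account for distorted output, excess current draw
Every candidate fails on at least one observation.

none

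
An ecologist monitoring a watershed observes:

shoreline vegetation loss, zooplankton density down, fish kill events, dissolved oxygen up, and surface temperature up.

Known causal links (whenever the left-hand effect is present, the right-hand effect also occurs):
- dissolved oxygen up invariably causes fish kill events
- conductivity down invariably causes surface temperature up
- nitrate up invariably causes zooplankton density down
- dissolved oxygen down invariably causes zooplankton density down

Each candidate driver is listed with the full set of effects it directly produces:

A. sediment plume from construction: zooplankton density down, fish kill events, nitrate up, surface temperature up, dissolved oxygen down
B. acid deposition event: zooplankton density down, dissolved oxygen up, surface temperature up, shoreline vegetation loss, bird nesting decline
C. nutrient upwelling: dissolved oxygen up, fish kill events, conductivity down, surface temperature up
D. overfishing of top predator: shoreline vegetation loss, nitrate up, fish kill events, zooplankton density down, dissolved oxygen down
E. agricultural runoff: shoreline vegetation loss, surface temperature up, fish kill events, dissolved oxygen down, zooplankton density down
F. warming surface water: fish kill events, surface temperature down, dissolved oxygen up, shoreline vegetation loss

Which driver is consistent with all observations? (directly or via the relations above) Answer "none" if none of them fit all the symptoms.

For each candidate, compare predicted effects to what was observed:
(A) sediment plume from construction — shoreline vegetation loss -; zooplankton density down +; fish kill events +; dissolved oxygen up -; surface temperature up +
(B) acid deposition event — shoreline vegetation loss +; zooplankton density down +; fish kill events + (through dissolved oxygen up → fish kill events); dissolved oxygen up +; surface temperature up +
(C) nutrient upwelling — shoreline vegetation loss -; zooplankton density down -; fish kill events +; dissolved oxygen up +; surface temperature up +
(D) overfishing of top predator — shoreline vegetation loss +; zooplankton density down +; fish kill events +; dissolved oxygen up -; surface temperature up -
(E) agricultural runoff — fails on dissolved oxygen up (predicts dissolved oxygen down, not dissolved oxygen up)
(F) warming surface water — fails on zooplankton density down, surface temperature up (predicts surface temperature down, not surface temperature up)
(B) alone accounts for all the evidence.

B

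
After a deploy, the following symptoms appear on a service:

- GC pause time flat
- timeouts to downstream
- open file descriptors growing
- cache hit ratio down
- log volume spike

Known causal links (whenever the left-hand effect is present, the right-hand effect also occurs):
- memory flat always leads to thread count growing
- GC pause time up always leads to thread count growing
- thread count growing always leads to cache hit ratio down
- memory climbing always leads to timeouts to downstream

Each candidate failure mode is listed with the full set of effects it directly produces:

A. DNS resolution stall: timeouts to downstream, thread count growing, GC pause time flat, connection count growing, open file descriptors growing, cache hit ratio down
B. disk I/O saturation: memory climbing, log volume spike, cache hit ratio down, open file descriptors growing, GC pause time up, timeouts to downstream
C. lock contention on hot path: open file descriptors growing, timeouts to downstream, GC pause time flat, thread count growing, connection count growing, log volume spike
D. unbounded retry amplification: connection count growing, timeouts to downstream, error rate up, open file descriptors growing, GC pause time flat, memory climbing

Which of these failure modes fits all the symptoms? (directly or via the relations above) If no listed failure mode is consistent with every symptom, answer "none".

Per-candidate check:
(A) DNS resolution stall — GC pause time flat +; timeouts to downstream +; open file descriptors growing +; cache hit ratio down +; log volume spike -
(B) disk I/O saturation — GC pause time flat -; timeouts to downstream +; open file descriptors growing +; cache hit ratio down +; log volume spike +
(C) lock contention on hot path — GC pause time flat +; timeouts to downstream +; open file descriptors growing +; cache hit ratio down + (through thread count growing → cache hit ratio down); log volume spike +
(D) unbounded retry amplification — does not account for cache hit ratio down, log volume spike
(C) alone accounts for all the evidence.

C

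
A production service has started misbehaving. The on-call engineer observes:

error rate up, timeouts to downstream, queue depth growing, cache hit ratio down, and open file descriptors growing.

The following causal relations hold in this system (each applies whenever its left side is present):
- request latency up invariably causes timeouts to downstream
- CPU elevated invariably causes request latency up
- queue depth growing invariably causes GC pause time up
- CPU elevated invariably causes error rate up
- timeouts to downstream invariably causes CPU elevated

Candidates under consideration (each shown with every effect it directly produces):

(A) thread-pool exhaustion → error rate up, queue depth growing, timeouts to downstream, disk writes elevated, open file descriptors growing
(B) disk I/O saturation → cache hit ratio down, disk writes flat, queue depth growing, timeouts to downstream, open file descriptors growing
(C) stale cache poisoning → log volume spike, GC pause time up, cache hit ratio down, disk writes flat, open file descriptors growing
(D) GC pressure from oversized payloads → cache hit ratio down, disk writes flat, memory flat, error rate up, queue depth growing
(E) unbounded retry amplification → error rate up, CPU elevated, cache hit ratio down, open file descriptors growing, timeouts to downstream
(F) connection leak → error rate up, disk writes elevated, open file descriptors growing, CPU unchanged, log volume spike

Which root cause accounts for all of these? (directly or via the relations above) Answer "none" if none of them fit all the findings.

Testing each hypothesis:
(A) thread-pool exhaustion — error rate up match; timeouts to downstream match; queue depth growing match; cache hit ratio down miss; open file descriptors growing match
(B) disk I/O saturation — error rate up match (by timeouts to downstream → CPU elevated → error rate up); timeouts to downstream match; queue depth growing match; cache hit ratio down match; open file descriptors growing match
(C) stale cache poisoning — error rate up miss; timeouts to downstream miss; queue depth growing miss; cache hit ratio down match; open file descriptors growing match
(D) GC pressure from oversized payloads — error rate up match; timeouts to downstream miss; queue depth growing match; cache hit ratio down match; open file descriptors growing miss
(E) unbounded retry amplification — does not account for queue depth growing
(F) connection leak — error rate up match; timeouts to downstream miss; queue depth growing miss; cache hit ratio down miss; open file descriptors growing match
(B) alone accounts for all the evidence.

B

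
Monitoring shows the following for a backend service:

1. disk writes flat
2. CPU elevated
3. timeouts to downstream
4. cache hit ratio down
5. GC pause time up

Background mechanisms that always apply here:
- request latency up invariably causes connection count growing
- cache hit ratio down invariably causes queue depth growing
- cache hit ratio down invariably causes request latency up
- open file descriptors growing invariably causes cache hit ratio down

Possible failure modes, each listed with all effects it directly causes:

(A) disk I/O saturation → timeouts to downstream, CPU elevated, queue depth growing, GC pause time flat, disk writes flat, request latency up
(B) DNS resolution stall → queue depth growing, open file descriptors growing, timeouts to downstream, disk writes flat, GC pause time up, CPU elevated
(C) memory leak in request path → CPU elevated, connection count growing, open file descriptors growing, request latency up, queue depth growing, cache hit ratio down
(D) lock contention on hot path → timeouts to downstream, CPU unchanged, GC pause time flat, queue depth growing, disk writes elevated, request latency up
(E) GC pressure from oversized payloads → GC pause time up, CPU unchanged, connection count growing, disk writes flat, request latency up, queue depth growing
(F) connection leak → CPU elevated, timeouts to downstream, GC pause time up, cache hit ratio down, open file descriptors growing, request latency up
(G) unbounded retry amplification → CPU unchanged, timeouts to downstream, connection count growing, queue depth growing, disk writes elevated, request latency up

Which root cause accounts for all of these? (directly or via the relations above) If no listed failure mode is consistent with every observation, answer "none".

For each candidate, compare predicted effects to what was observed:
(A) disk I/O saturation — fails on cache hit ratio down, GC pause time up (predicts GC pause time flat, not GC pause time up)
(B) DNS resolution stall — accounts for every observation (cache hit ratio down by open file descriptors growing → cache hit ratio down)
(C) memory leak in request path — disk writes flat -; CPU elevated +; timeouts to downstream -; cache hit ratio down +; GC pause time up -
(D) lock contention on hot path — disk writes flat -; CPU elevated -; timeouts to downstream +; cache hit ratio down -; GC pause time up -
(E) GC pressure from oversized payloads — disk writes flat +; CPU elevated -; timeouts to downstream -; cache hit ratio down -; GC pause time up +
(F) connection leak — disk writes flat -; CPU elevated +; timeouts to downstream +; cache hit ratio down +; GC pause time up +
(G) unbounded retry amplification — disk writes flat -; CPU elevated -; timeouts to downstream +; cache hit ratio down -; GC pause time up -
(B) alone accounts for all the evidence.

B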